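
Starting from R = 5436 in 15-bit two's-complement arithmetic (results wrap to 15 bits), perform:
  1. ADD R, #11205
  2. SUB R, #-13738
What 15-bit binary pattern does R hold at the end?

Start: R = 5436 = 001010100111100.
R = 5436 + 11205 = 16641; wraps to -16127 = 100000100000001
R = -16127 − (-13738) = -2389 = 111011010101011

111011010101011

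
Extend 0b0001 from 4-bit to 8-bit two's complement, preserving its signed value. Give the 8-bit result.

MSB of 0001 is 0; replicate it into the new high bits.
0000|0001 → 00000001 (still 1).

00000001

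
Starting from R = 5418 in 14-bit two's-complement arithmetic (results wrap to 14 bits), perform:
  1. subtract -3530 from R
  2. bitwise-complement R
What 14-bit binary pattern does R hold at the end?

01110100001011

Start: R = 5418 = 01010100101010.
R = 5418 − (-3530) = 8948; wraps to -7436 = 10001011110100
R = NOT 10001011110100 = 01110100001011 = 7435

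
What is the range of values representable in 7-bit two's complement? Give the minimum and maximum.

Minimum: −2^6 = -64.
Maximum: 2^6 − 1 = 63.

min = -64, max = 63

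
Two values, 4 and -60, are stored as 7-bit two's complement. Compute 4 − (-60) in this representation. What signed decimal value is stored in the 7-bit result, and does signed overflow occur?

-64; overflow

4 → 0000100
-60 → 1000100
Subtract via negate-and-add: invert 1000100 + 1 = 0111100 (i.e. 60).
  0000100
+ 0111100
= 1000000
Result 1000000: MSB = 1 → 64 − 128 = -64.
Both addends (after negating the subtrahend) are non-negative but the stored result is negative: signed overflow. The true value 4 − (-60) = 64 lies outside [-64, 63].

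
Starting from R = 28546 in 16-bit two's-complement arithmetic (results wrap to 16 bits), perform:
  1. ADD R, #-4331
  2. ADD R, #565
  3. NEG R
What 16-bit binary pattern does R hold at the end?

1001111100110100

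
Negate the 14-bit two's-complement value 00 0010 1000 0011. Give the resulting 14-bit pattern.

11110101111101

Invert: 11110101111100. Add 1: 11110101111101.
Check: 00001010000011 = 643, 11110101111101 = -643.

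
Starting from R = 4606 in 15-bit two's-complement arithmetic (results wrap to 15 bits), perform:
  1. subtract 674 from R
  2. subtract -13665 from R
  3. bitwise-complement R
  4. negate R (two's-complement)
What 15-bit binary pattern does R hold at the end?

Start: R = 4606 = 001000111111110.
R = 4606 − 674 = 3932 = 000111101011100
R = 3932 − (-13665) = 17597; wraps to -15171 = 100010010111101
R = NOT 100010010111101 = 011101101000010 = 15170
R = −(15170) = -15170 = 100010010111110

100010010111110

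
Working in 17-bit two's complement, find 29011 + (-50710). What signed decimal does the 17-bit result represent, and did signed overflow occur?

-21699; no overflow

29011 → 00111000101010011
-50710 → 10011100111101010
  00111000101010011
+ 10011100111101010
= 11010101100111101
Result 11010101100111101: MSB = 1 → 109373 − 131072 = -21699.
Addends have opposite signs, so signed overflow cannot occur.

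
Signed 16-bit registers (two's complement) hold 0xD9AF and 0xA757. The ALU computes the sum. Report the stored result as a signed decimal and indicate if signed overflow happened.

-32506; no overflow

0xD9AF = 1101100110101111 = -9809 (signed)
0xA757 = 1010011101010111 = -22697 (signed)
  1101100110101111
+ 1010011101010111
= 1000000100000110  (discard carry-out 1)
Result 1000000100000110: MSB = 1 → 33030 − 65536 = -32506.
Both addends are negative and so is the stored result: no signed overflow.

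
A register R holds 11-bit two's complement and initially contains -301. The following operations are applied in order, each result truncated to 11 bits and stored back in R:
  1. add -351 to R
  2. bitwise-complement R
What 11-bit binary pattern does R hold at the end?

01010001011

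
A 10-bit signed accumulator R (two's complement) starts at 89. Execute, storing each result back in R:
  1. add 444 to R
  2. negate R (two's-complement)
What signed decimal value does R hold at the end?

Start: R = 89 = 0001011001.
R = 89 + 444 = 533; wraps to -491 = 1000010101
R = −(-491) = 491 = 0111101011

491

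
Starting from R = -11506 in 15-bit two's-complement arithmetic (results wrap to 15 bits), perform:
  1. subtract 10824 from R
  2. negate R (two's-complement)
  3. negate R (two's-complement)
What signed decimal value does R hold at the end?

10438

Start: R = -11506 = 101001100001110.
R = -11506 − 10824 = -22330; wraps to 10438 = 010100011000110
R = −(10438) = -10438 = 101011100111010
R = −(-10438) = 10438 = 010100011000110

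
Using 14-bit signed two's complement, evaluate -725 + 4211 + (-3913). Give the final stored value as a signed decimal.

-427

-725 + 4211 = 3486 (00110110011110)
3486 + (-3913) = -427 (11111001010101)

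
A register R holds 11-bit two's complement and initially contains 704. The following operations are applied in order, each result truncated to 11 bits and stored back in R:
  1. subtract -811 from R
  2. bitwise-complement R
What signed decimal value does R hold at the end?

532

Start: R = 704 = 01011000000.
R = 704 − (-811) = 1515; wraps to -533 = 10111101011
R = NOT 10111101011 = 01000010100 = 532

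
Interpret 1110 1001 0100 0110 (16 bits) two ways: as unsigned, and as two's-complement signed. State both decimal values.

unsigned = 59718, signed = -5818

Unsigned: 1110100101000110 = 59718.
Signed: MSB=1 → 59718 − 65536 = -5818.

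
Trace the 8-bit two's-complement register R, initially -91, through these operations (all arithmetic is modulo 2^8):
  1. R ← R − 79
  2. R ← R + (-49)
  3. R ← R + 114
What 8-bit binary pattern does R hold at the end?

Start: R = -91 = 10100101.
R = -91 − 79 = -170; wraps to 86 = 01010110
R = 86 + (-49) = 37 = 00100101
R = 37 + 114 = 151; wraps to -105 = 10010111

10010111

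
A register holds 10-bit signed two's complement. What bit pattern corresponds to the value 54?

54 is non-negative, so write it directly in 10 bits: 0000110110.

0000110110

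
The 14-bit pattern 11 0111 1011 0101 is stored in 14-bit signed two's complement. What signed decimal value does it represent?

MSB is 1, so the value is negative.
Invert: 00100001001010. Add 1: 00100001001011 = 2123. So the value is −2123.

-2123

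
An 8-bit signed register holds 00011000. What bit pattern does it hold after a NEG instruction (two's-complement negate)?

Invert: 11100111. Add 1: 11101000.

11101000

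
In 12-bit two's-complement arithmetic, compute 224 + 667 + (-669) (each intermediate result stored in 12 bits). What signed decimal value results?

222

224 + 667 = 891 (001101111011)
891 + (-669) = 222 (000011011110)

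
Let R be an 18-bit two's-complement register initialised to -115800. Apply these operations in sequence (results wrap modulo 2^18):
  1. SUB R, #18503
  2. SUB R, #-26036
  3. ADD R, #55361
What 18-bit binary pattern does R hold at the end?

110011000101010110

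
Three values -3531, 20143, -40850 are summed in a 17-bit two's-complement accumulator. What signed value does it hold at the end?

-24238

-3531 + 20143 = 16612 (00100000011100100)
16612 + (-40850) = -24238 (11010000101010010)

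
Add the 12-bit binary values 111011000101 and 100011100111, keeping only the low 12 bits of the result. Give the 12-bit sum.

  111011000101
+ 100011100111
= 011110101100  (discard carry-out 1)

011110101100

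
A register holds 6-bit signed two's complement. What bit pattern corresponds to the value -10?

110110

|-10| = 10 = 001010 in 6 bits.
Invert the bits: 110101. Add 1: 110110.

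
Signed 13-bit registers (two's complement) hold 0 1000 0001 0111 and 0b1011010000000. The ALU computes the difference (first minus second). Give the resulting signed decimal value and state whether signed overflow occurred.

-3689; overflow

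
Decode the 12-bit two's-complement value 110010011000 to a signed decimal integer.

-872

MSB is 1, so the value is negative.
Unsigned reading: 3224. Subtract 2^12 = 4096: 3224 − 4096 = -872.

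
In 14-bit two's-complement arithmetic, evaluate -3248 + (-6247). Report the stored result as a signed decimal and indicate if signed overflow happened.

6889; overflow

-3248 → 11001101010000
-6247 → 10011110011001
  11001101010000
+ 10011110011001
= 01101011101001  (discard carry-out 1)
Result 01101011101001: MSB = 0 → value 6889.
Both addends are negative but the stored result is non-negative: signed overflow. The true value -3248 + (-6247) = -9495 lies outside [-8192, 8191].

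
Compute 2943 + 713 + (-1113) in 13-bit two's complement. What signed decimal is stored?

2943 + 713 = 3656 (0111001001000)
3656 + (-1113) = 2543 (0100111101111)

2543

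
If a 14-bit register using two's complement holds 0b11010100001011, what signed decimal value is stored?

MSB is 1, so the value is negative.
Unsigned reading: 13579. Subtract 2^14 = 16384: 13579 − 16384 = -2805.

-2805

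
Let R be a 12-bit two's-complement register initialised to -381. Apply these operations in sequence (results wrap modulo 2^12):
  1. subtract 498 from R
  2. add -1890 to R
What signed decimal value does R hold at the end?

Start: R = -381 = 111010000011.
R = -381 − 498 = -879 = 110010010001
R = -879 + (-1890) = -2769; wraps to 1327 = 010100101111

1327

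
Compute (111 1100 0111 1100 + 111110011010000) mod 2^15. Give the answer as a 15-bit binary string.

111100101001100

  111110001111100
+ 111110011010000
= 111100101001100  (discard carry-out 1)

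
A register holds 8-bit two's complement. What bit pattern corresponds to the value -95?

|-95| = 95 = 01011111 in 8 bits.
Invert the bits: 10100000. Add 1: 10100001.

10100001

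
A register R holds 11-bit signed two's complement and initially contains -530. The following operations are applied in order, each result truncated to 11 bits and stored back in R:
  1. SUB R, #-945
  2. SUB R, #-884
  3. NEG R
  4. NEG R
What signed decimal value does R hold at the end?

-749

Start: R = -530 = 10111101110.
R = -530 − (-945) = 415 = 00110011111
R = 415 − (-884) = 1299; wraps to -749 = 10100010011
R = −(-749) = 749 = 01011101101
R = −(749) = -749 = 10100010011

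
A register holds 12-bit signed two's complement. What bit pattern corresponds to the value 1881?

011101011001

1881 is non-negative, so write it directly in 12 bits: 011101011001.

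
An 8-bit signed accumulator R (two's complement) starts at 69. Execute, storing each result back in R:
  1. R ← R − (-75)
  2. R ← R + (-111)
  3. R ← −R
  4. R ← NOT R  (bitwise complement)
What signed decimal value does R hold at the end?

Start: R = 69 = 01000101.
R = 69 − (-75) = 144; wraps to -112 = 10010000
R = -112 + (-111) = -223; wraps to 33 = 00100001
R = −(33) = -33 = 11011111
R = NOT 11011111 = 00100000 = 32

32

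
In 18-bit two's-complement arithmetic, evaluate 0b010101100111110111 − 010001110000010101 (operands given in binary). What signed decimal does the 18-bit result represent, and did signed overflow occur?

0b010101100111110111 → 010101100111110111 = 88567 (signed)
010001110000010101 = 72725 (signed)
Subtract via negate-and-add: invert 010001110000010101 + 1 = 101110001111101011 (i.e. -72725).
  010101100111110111
+ 101110001111101011
= 000011110111100010  (discard carry-out 1)
Result 000011110111100010: MSB = 0 → value 15842.
Addends (after negating the subtrahend) have opposite signs, so signed overflow cannot occur.

15842; no overflow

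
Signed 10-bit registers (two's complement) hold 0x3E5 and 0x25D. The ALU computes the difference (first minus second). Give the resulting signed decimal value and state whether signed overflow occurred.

0x3E5 = 1111100101 = -27 (signed)
0x25D = 1001011101 = -419 (signed)
Subtract via negate-and-add: invert 1001011101 + 1 = 0110100011 (i.e. 419).
  1111100101
+ 0110100011
= 0110001000  (discard carry-out 1)
Result 0110001000: MSB = 0 → value 392.
Addends (after negating the subtrahend) have opposite signs, so signed overflow cannot occur.

392; no overflow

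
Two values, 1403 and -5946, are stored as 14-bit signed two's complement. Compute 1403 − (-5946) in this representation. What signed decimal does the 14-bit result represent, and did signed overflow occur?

1403 → 00010101111011
-5946 → 10100011000110
Subtract via negate-and-add: invert 10100011000110 + 1 = 01011100111010 (i.e. 5946).
  00010101111011
+ 01011100111010
= 01110010110101
Result 01110010110101: MSB = 0 → value 7349.
Both addends (after negating the subtrahend) are non-negative and so is the stored result: no signed overflow.

7349; no overflow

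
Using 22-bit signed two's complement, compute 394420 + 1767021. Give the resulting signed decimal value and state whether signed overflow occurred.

-2032863; overflow

394420 → 0001100000010010110100
1767021 → 0110101111011001101101
  0001100000010010110100
+ 0110101111011001101101
= 1000001111101100100001
Result 1000001111101100100001: MSB = 1 → 2161441 − 4194304 = -2032863.
Both addends are non-negative but the stored result is negative: signed overflow. The true value 394420 + 1767021 = 2161441 lies outside [-2097152, 2097151].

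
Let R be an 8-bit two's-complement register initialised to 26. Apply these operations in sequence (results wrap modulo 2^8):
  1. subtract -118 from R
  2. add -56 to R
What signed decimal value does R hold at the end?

Start: R = 26 = 00011010.
R = 26 − (-118) = 144; wraps to -112 = 10010000
R = -112 + (-56) = -168; wraps to 88 = 01011000

88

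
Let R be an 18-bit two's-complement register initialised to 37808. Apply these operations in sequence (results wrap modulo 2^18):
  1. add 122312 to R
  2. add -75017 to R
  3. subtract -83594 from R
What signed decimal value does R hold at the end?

-93447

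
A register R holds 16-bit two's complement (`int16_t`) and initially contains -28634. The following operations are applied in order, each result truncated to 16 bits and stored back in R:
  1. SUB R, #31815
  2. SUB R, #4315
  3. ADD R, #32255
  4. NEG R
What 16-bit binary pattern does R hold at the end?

Start: R = -28634 = 1001000000100110.
R = -28634 − 31815 = -60449; wraps to 5087 = 0001001111011111
R = 5087 − 4315 = 772 = 0000001100000100
R = 772 + 32255 = 33027; wraps to -32509 = 1000000100000011
R = −(-32509) = 32509 = 0111111011111101

0111111011111101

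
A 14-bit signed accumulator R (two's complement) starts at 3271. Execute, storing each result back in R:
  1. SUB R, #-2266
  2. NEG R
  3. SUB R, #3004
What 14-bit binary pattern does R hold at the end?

01111010100011

Start: R = 3271 = 00110011000111.
R = 3271 − (-2266) = 5537 = 01010110100001
R = −(5537) = -5537 = 10101001011111
R = -5537 − 3004 = -8541; wraps to 7843 = 01111010100011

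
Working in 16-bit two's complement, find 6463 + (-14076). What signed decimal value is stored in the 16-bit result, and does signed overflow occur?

-7613; no overflow

6463 → 0001100100111111
-14076 → 1100100100000100
  0001100100111111
+ 1100100100000100
= 1110001001000011
Result 1110001001000011: MSB = 1 → 57923 − 65536 = -7613.
Addends have opposite signs, so signed overflow cannot occur.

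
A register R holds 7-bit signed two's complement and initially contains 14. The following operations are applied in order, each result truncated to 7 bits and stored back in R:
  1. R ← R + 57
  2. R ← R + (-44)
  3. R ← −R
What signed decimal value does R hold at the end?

Start: R = 14 = 0001110.
R = 14 + 57 = 71; wraps to -57 = 1000111
R = -57 + (-44) = -101; wraps to 27 = 0011011
R = −(27) = -27 = 1100101

-27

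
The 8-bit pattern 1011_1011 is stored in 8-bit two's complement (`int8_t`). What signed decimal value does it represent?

-69

MSB is 1, so the value is negative.
Unsigned reading: 187. Subtract 2^8 = 256: 187 − 256 = -69.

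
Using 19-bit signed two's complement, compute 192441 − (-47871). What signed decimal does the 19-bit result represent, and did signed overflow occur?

240312; no overflow

192441 → 0101110111110111001
-47871 → 1110100010100000001
Subtract via negate-and-add: invert 1110100010100000001 + 1 = 0001011101011111111 (i.e. 47871).
  0101110111110111001
+ 0001011101011111111
= 0111010101010111000
Result 0111010101010111000: MSB = 0 → value 240312.
Both addends (after negating the subtrahend) are non-negative and so is the stored result: no signed overflow.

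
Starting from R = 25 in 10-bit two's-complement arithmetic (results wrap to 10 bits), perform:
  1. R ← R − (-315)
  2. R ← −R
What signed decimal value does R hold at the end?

Start: R = 25 = 0000011001.
R = 25 − (-315) = 340 = 0101010100
R = −(340) = -340 = 1010101100

-340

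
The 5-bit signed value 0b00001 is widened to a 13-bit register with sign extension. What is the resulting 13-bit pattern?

MSB of 00001 is 0; replicate it into the new high bits.
00000000|00001 → 0000000000001 (still 1).

0000000000001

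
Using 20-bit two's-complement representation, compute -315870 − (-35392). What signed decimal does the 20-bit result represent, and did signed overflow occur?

-280478; no overflow

-315870 → 10110010111000100010
-35392 → 11110111010111000000
Subtract via negate-and-add: invert 11110111010111000000 + 1 = 00001000101001000000 (i.e. 35392).
  10110010111000100010
+ 00001000101001000000
= 10111011100001100010
Result 10111011100001100010: MSB = 1 → 768098 − 1048576 = -280478.
Addends (after negating the subtrahend) have opposite signs, so signed overflow cannot occur.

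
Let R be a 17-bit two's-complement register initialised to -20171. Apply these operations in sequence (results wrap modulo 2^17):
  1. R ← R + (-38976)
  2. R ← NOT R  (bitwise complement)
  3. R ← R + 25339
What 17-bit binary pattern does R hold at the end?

Start: R = -20171 = 11011000100110101.
R = -20171 + (-38976) = -59147 = 10001100011110101
R = NOT 10001100011110101 = 01110011100001010 = 59146
R = 59146 + 25339 = 84485; wraps to -46587 = 10100101000000101

10100101000000101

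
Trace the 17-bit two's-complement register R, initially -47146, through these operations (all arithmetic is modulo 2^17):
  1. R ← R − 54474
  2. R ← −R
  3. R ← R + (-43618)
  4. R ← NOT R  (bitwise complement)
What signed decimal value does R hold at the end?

Start: R = -47146 = 10100011111010110.
R = -47146 − 54474 = -101620; wraps to 29452 = 00111001100001100
R = −(29452) = -29452 = 11000110011110100
R = -29452 + (-43618) = -73070; wraps to 58002 = 01110001010010010
R = NOT 01110001010010010 = 10001110101101101 = -58003

-58003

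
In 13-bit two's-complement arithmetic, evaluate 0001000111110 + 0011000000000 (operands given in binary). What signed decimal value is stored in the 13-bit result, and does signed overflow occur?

0001000111110 = 574 (signed)
0011000000000 = 1536 (signed)
  0001000111110
+ 0011000000000
= 0100000111110
Result 0100000111110: MSB = 0 → value 2110.
Both addends are non-negative and so is the stored result: no signed overflow.

2110; no overflow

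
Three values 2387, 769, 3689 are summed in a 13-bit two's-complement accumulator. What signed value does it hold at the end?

-1347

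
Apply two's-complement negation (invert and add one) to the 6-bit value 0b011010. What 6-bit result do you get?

100110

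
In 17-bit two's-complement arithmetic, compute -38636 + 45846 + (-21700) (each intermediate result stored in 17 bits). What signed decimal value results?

-38636 + 45846 = 7210 (00001110000101010)
7210 + (-21700) = -14490 (11100011101100110)

-14490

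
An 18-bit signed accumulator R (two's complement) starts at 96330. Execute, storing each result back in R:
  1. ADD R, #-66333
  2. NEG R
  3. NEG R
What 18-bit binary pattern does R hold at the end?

Start: R = 96330 = 010111100001001010.
R = 96330 + (-66333) = 29997 = 000111010100101101
R = −(29997) = -29997 = 111000101011010011
R = −(-29997) = 29997 = 000111010100101101

000111010100101101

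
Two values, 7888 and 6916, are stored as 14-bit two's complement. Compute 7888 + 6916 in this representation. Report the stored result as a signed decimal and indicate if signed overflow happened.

-1580; overflow

7888 → 01111011010000
6916 → 01101100000100
  01111011010000
+ 01101100000100
= 11100111010100
Result 11100111010100: MSB = 1 → 14804 − 16384 = -1580.
Both addends are non-negative but the stored result is negative: signed overflow. The true value 7888 + 6916 = 14804 lies outside [-8192, 8191].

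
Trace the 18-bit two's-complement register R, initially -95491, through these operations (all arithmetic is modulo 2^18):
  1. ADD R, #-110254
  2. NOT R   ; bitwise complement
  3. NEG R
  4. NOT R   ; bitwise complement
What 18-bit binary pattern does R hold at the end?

110010001110101111

Start: R = -95491 = 101000101011111101.
R = -95491 + (-110254) = -205745; wraps to 56399 = 001101110001001111
R = NOT 001101110001001111 = 110010001110110000 = -56400
R = −(-56400) = 56400 = 001101110001010000
R = NOT 001101110001010000 = 110010001110101111 = -56401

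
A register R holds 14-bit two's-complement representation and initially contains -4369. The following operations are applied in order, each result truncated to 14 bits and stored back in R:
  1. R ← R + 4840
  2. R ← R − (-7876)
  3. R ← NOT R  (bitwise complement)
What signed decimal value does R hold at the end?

8036

Start: R = -4369 = 10111011101111.
R = -4369 + 4840 = 471 = 00000111010111
R = 471 − (-7876) = 8347; wraps to -8037 = 10000010011011
R = NOT 10000010011011 = 01111101100100 = 8036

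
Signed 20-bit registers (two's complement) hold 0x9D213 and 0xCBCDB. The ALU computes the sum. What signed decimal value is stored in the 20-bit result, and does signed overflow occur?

429806; overflow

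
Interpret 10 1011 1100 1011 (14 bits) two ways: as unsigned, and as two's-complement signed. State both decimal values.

Unsigned: 10101111001011 = 11211.
Signed: MSB=1 → 11211 − 16384 = -5173.

unsigned = 11211, signed = -5173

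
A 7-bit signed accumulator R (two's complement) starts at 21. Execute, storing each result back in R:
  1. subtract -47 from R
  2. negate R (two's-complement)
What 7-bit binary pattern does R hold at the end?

0111100

Start: R = 21 = 0010101.
R = 21 − (-47) = 68; wraps to -60 = 1000100
R = −(-60) = 60 = 0111100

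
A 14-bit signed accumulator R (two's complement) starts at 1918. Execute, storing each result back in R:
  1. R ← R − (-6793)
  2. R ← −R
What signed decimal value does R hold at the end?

Start: R = 1918 = 00011101111110.
R = 1918 − (-6793) = 8711; wraps to -7673 = 10001000000111
R = −(-7673) = 7673 = 01110111111001

7673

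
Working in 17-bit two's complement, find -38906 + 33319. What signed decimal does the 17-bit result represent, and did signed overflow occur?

-5587; no overflow

-38906 → 10110100000000110
33319 → 01000001000100111
  10110100000000110
+ 01000001000100111
= 11110101000101101
Result 11110101000101101: MSB = 1 → 125485 − 131072 = -5587.
Addends have opposite signs, so signed overflow cannot occur.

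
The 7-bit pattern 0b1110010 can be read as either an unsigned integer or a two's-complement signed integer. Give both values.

Unsigned: 1110010 = 114.
Signed: MSB=1 → 114 − 128 = -14.

unsigned = 114, signed = -14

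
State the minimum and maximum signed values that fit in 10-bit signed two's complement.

Minimum: −2^9 = -512.
Maximum: 2^9 − 1 = 511.

min = -512, max = 511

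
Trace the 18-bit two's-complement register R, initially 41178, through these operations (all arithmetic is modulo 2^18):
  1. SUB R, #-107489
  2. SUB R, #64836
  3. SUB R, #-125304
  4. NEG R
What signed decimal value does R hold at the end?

53009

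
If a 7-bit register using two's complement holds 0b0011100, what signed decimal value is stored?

MSB is 0, so the value is non-negative: 0011100 = 28.

28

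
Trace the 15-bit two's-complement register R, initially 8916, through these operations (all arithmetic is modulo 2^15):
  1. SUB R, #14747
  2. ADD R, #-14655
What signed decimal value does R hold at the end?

12282

Start: R = 8916 = 010001011010100.
R = 8916 − 14747 = -5831 = 110100100111001
R = -5831 + (-14655) = -20486; wraps to 12282 = 010111111111010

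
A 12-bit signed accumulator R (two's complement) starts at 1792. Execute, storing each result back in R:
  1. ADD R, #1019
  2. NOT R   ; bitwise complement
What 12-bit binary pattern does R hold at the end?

010100000100

Start: R = 1792 = 011100000000.
R = 1792 + 1019 = 2811; wraps to -1285 = 101011111011
R = NOT 101011111011 = 010100000100 = 1284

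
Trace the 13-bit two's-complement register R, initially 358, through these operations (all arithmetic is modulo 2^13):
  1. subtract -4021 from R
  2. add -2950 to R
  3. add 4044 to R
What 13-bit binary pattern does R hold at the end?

Start: R = 358 = 0000101100110.
R = 358 − (-4021) = 4379; wraps to -3813 = 1000100011011
R = -3813 + (-2950) = -6763; wraps to 1429 = 0010110010101
R = 1429 + 4044 = 5473; wraps to -2719 = 1010101100001

1010101100001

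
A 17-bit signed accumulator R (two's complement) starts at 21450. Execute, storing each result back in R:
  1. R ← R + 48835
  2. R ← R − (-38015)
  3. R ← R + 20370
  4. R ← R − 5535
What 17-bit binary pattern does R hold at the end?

11110000011111111

Start: R = 21450 = 00101001111001010.
R = 21450 + 48835 = 70285; wraps to -60787 = 10001001010001101
R = -60787 − (-38015) = -22772 = 11010011100001100
R = -22772 + 20370 = -2402 = 11111011010011110
R = -2402 − 5535 = -7937 = 11110000011111111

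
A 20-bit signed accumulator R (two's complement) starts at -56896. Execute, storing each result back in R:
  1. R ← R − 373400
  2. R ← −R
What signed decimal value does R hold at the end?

Start: R = -56896 = 11110010000111000000.
R = -56896 − 373400 = -430296 = 10010110111100101000
R = −(-430296) = 430296 = 01101001000011011000

430296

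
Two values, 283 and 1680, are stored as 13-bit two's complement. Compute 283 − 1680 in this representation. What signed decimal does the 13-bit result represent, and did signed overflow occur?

283 → 0000100011011
1680 → 0011010010000
Subtract via negate-and-add: invert 0011010010000 + 1 = 1100101110000 (i.e. -1680).
  0000100011011
+ 1100101110000
= 1101010001011
Result 1101010001011: MSB = 1 → 6795 − 8192 = -1397.
Addends (after negating the subtrahend) have opposite signs, so signed overflow cannot occur.

-1397; no overflow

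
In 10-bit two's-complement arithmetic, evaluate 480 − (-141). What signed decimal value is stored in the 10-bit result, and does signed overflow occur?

480 → 0111100000
-141 → 1101110011
Subtract via negate-and-add: invert 1101110011 + 1 = 0010001101 (i.e. 141).
  0111100000
+ 0010001101
= 1001101101
Result 1001101101: MSB = 1 → 621 − 1024 = -403.
Both addends (after negating the subtrahend) are non-negative but the stored result is negative: signed overflow. The true value 480 − (-141) = 621 lies outside [-512, 511].

-403; overflow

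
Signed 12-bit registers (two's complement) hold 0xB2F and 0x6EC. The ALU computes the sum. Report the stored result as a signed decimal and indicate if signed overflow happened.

539; no overflow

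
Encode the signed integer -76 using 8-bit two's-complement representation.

10110100

|-76| = 76 = 01001100 in 8 bits.
Invert the bits: 10110011. Add 1: 10110100.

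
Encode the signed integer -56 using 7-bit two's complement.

1001000

|-56| = 56 = 0111000 in 7 bits.
Invert the bits: 1000111. Add 1: 1001000.
Check: 1001000 reads as 72 − 128 = -56.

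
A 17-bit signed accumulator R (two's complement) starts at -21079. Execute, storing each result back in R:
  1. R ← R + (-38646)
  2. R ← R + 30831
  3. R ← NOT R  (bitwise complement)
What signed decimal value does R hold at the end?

Start: R = -21079 = 11010110110101001.
R = -21079 + (-38646) = -59725 = 10001011010110011
R = -59725 + 30831 = -28894 = 11000111100100010
R = NOT 11000111100100010 = 00111000011011101 = 28893

28893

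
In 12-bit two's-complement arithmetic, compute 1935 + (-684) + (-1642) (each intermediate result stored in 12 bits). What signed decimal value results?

1935 + (-684) = 1251 (010011100011)
1251 + (-1642) = -391 (111001111001)

-391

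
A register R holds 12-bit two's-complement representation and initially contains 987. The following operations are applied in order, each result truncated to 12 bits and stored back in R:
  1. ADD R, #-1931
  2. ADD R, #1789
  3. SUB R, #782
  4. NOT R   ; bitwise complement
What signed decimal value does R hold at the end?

Start: R = 987 = 001111011011.
R = 987 + (-1931) = -944 = 110001010000
R = -944 + 1789 = 845 = 001101001101
R = 845 − 782 = 63 = 000000111111
R = NOT 000000111111 = 111111000000 = -64

-64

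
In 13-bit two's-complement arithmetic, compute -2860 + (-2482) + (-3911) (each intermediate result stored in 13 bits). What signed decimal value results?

-1061

-2860 + (-2482) = -5342 → wraps to 2850 (0101100100010)
2850 + (-3911) = -1061 (1101111011011)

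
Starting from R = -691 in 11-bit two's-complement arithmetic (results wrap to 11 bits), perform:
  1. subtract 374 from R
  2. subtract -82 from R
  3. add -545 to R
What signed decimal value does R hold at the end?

Start: R = -691 = 10101001101.
R = -691 − 374 = -1065; wraps to 983 = 01111010111
R = 983 − (-82) = 1065; wraps to -983 = 10000101001
R = -983 + (-545) = -1528; wraps to 520 = 01000001000

520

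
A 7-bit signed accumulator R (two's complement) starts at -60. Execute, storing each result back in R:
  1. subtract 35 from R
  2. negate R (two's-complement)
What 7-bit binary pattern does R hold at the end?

1011111

Start: R = -60 = 1000100.
R = -60 − 35 = -95; wraps to 33 = 0100001
R = −(33) = -33 = 1011111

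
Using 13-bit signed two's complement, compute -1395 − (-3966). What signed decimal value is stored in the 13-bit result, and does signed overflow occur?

-1395 → 1101010001101
-3966 → 1000010000010
Subtract via negate-and-add: invert 1000010000010 + 1 = 0111101111110 (i.e. 3966).
  1101010001101
+ 0111101111110
= 0101000001011  (discard carry-out 1)
Result 0101000001011: MSB = 0 → value 2571.
Addends (after negating the subtrahend) have opposite signs, so signed overflow cannot occur.

2571; no overflow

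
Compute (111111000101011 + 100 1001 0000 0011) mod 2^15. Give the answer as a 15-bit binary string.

  111111000101011
+ 100100100000011
= 100011100101110  (discard carry-out 1)

100011100101110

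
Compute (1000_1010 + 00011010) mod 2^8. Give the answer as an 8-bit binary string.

10100100

  10001010
+ 00011010
= 10100100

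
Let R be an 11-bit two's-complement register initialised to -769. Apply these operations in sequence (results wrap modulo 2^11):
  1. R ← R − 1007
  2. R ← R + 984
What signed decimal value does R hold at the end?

Start: R = -769 = 10011111111.
R = -769 − 1007 = -1776; wraps to 272 = 00100010000
R = 272 + 984 = 1256; wraps to -792 = 10011101000

-792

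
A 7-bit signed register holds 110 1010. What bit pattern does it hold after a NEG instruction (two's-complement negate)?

0010110

Invert: 0010101. Add 1: 0010110.
Check: 1101010 = -22, 0010110 = 22.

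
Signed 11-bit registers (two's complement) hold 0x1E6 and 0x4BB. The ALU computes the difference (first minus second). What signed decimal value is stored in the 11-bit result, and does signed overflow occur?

-725; overflow

0x1E6 = 00111100110 = 486 (signed)
0x4BB = 10010111011 = -837 (signed)
Subtract via negate-and-add: invert 10010111011 + 1 = 01101000101 (i.e. 837).
  00111100110
+ 01101000101
= 10100101011
Result 10100101011: MSB = 1 → 1323 − 2048 = -725.
Both addends (after negating the subtrahend) are non-negative but the stored result is negative: signed overflow. The true value 486 − (-837) = 1323 lies outside [-1024, 1023].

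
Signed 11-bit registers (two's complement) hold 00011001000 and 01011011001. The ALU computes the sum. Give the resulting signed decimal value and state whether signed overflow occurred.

929; no overflow

00011001000 = 200 (signed)
01011011001 = 729 (signed)
  00011001000
+ 01011011001
= 01110100001
Result 01110100001: MSB = 0 → value 929.
Both addends are non-negative and so is the stored result: no signed overflow.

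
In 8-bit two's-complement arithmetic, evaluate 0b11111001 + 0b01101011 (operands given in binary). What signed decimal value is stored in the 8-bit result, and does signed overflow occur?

0b11111001 → 11111001 = -7 (signed)
0b01101011 → 01101011 = 107 (signed)
  11111001
+ 01101011
= 01100100  (discard carry-out 1)
Result 01100100: MSB = 0 → value 100.
Addends have opposite signs, so signed overflow cannot occur.

100; no overflow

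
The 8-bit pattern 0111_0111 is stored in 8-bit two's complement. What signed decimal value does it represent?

119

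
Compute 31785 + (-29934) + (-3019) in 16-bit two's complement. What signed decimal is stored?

31785 + (-29934) = 1851 (0000011100111011)
1851 + (-3019) = -1168 (1111101101110000)

-1168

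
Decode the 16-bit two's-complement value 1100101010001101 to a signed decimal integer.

MSB is 1, so the value is negative.
Invert: 0011010101110010. Add 1: 0011010101110011 = 13683. So the value is −13683.

-13683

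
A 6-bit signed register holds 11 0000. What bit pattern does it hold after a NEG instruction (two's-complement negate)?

010000

Invert: 001111. Add 1: 010000.
Check: 110000 = -16, 010000 = 16.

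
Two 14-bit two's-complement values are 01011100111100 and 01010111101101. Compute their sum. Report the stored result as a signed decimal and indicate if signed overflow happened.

01011100111100 = 5948 (signed)
01010111101101 = 5613 (signed)
  01011100111100
+ 01010111101101
= 10110100101001
Result 10110100101001: MSB = 1 → 11561 − 16384 = -4823.
Both addends are non-negative but the stored result is negative: signed overflow. The true value 5948 + 5613 = 11561 lies outside [-8192, 8191].

-4823; overflow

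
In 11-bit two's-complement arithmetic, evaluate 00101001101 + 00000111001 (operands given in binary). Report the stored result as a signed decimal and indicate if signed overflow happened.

00101001101 = 333 (signed)
00000111001 = 57 (signed)
  00101001101
+ 00000111001
= 00110000110
Result 00110000110: MSB = 0 → value 390.
Both addends are non-negative and so is the stored result: no signed overflow.

390; no overflow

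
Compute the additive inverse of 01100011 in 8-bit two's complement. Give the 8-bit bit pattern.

Invert: 10011100. Add 1: 10011101.

10011101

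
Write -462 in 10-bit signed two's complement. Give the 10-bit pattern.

|-462| = 462 = 0111001110 in 10 bits.
Invert the bits: 1000110001. Add 1: 1000110010.

1000110010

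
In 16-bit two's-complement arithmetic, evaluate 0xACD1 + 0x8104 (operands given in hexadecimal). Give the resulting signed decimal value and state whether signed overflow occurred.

0xACD1 = 1010110011010001 = -21295 (signed)
0x8104 = 1000000100000100 = -32508 (signed)
  1010110011010001
+ 1000000100000100
= 0010110111010101  (discard carry-out 1)
Result 0010110111010101: MSB = 0 → value 11733.
Both addends are negative but the stored result is non-negative: signed overflow. The true value -21295 + (-32508) = -53803 lies outside [-32768, 32767].

11733; overflow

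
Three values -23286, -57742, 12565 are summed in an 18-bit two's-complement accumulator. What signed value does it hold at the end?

-68463

-23286 + (-57742) = -81028 (101100001101111100)
-81028 + 12565 = -68463 (101111010010010001)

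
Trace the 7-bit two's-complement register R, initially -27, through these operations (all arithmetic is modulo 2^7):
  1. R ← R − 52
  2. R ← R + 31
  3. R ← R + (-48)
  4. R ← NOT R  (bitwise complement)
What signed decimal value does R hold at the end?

-33

Start: R = -27 = 1100101.
R = -27 − 52 = -79; wraps to 49 = 0110001
R = 49 + 31 = 80; wraps to -48 = 1010000
R = -48 + (-48) = -96; wraps to 32 = 0100000
R = NOT 0100000 = 1011111 = -33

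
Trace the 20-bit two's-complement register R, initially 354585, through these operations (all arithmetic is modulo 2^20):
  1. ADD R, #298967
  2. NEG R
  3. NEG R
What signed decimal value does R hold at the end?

-395024

Start: R = 354585 = 01010110100100011001.
R = 354585 + 298967 = 653552; wraps to -395024 = 10011111100011110000
R = −(-395024) = 395024 = 01100000011100010000
R = −(395024) = -395024 = 10011111100011110000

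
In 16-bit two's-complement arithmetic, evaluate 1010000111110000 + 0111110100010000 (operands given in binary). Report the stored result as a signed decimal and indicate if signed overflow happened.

1010000111110000 = -24080 (signed)
0111110100010000 = 32016 (signed)
  1010000111110000
+ 0111110100010000
= 0001111100000000  (discard carry-out 1)
Result 0001111100000000: MSB = 0 → value 7936.
Addends have opposite signs, so signed overflow cannot occur.

7936; no overflow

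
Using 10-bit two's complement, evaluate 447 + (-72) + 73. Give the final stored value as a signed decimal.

447 + (-72) = 375 (0101110111)
375 + 73 = 448 (0111000000)

448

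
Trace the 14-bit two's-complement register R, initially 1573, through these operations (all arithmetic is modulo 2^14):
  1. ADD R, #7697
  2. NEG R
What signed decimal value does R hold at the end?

7114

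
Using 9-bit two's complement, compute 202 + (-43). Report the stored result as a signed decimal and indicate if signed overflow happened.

159; no overflow

202 → 011001010
-43 → 111010101
  011001010
+ 111010101
= 010011111  (discard carry-out 1)
Result 010011111: MSB = 0 → value 159.
Addends have opposite signs, so signed overflow cannot occur.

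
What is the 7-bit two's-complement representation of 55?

55 is non-negative, so write it directly in 7 bits: 0110111.

0110111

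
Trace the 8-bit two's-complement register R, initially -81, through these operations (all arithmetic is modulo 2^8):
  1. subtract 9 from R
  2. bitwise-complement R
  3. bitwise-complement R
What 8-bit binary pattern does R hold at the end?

10100110

Start: R = -81 = 10101111.
R = -81 − 9 = -90 = 10100110
R = NOT 10100110 = 01011001 = 89
R = NOT 01011001 = 10100110 = -90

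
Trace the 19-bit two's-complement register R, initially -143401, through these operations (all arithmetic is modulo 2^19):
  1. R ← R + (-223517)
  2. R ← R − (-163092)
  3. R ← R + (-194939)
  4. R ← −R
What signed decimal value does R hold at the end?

Start: R = -143401 = 1011100111111010111.
R = -143401 + (-223517) = -366918; wraps to 157370 = 0100110011010111010
R = 157370 − (-163092) = 320462; wraps to -203826 = 1001110001111001110
R = -203826 + (-194939) = -398765; wraps to 125523 = 0011110101001010011
R = −(125523) = -125523 = 1100001010110101101

-125523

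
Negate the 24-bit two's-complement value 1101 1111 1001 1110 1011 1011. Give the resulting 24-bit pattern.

Invert: 001000000110000101000100. Add 1: 001000000110000101000101.

001000000110000101000101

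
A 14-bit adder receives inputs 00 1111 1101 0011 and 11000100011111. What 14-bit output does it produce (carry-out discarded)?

00000011110010

  00111111010011
+ 11000100011111
= 00000011110010  (discard carry-out 1)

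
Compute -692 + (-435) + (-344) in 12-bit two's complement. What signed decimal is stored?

-1471

-692 + (-435) = -1127 (101110011001)
-1127 + (-344) = -1471 (101001000001)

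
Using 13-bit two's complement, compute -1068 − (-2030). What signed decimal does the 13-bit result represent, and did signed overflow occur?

-1068 → 1101111010100
-2030 → 1100000010010
Subtract via negate-and-add: invert 1100000010010 + 1 = 0011111101110 (i.e. 2030).
  1101111010100
+ 0011111101110
= 0001111000010  (discard carry-out 1)
Result 0001111000010: MSB = 0 → value 962.
Addends (after negating the subtrahend) have opposite signs, so signed overflow cannot occur.

962; no overflow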